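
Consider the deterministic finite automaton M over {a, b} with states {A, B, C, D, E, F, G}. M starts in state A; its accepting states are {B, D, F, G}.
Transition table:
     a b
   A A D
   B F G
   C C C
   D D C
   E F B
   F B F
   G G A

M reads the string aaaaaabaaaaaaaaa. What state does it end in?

A --a--> A
A --a--> A
A --a--> A
A --a--> A
A --a--> A
A --a--> A
A --b--> D
D --a--> D
D --a--> D
D --a--> D
D --a--> D
D --a--> D
D --a--> D
D --a--> D
D --a--> D
D --a--> D

D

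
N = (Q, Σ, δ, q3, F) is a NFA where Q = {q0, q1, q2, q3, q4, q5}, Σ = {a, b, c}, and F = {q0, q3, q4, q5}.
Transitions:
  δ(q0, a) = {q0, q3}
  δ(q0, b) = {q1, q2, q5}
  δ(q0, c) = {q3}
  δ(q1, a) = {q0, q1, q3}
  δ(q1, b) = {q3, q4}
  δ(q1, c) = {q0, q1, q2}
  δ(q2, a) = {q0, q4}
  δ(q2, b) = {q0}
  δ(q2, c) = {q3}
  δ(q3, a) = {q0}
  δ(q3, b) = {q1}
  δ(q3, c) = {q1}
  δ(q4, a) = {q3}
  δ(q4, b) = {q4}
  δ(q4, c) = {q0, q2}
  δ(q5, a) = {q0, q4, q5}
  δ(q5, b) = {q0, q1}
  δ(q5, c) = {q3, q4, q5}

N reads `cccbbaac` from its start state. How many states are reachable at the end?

Start: {q3}
read c: {q1}
read c: {q0, q1, q2}
read c: {q0, q1, q2, q3}
read b: {q0, q1, q2, q3, q4, q5}
read b: {q0, q1, q2, q3, q4, q5}
read a: {q0, q1, q3, q4, q5}
read a: {q0, q1, q3, q4, q5}
read c: {q0, q1, q2, q3, q4, q5}
Final reachable set {q0, q1, q2, q3, q4, q5} has 6 states.

6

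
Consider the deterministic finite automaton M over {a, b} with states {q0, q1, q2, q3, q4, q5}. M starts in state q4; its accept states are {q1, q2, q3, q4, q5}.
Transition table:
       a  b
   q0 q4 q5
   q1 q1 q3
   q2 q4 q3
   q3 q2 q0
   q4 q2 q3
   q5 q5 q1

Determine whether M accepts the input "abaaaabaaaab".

accepted

q4 --a--> q2
q2 --b--> q3
q3 --a--> q2
q2 --a--> q4
q4 --a--> q2
q2 --a--> q4
q4 --b--> q3
q3 --a--> q2
q2 --a--> q4
q4 --a--> q2
q2 --a--> q4
q4 --b--> q3
End in state q3, which is an accepting state.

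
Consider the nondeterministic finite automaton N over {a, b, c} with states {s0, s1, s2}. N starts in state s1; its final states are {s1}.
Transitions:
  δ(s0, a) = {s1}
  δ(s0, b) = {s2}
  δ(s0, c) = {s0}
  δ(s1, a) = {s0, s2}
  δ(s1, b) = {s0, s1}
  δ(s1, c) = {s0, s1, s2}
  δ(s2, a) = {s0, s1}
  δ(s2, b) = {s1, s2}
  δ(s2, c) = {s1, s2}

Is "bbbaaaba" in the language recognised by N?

accepted

Start: {s1}
read b: {s0, s1}
read b: {s0, s1, s2}
read b: {s0, s1, s2}
read a: {s0, s1, s2}
read a: {s0, s1, s2}
read a: {s0, s1, s2}
read b: {s0, s1, s2}
read a: {s0, s1, s2}
Reachable ∩ accepting = {s1} — nonempty.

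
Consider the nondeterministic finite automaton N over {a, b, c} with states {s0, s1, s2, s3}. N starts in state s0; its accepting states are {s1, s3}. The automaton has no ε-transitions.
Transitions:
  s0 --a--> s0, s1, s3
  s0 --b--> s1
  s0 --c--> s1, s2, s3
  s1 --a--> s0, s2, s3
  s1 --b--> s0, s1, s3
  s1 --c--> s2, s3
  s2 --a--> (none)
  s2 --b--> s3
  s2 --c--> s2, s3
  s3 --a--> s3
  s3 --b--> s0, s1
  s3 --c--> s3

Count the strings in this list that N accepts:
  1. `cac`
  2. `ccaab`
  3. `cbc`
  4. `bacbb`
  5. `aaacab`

`cac`: accepted
`ccaab`: accepted
`cbc`: accepted
`bacbb`: accepted
`aaacab`: accepted

5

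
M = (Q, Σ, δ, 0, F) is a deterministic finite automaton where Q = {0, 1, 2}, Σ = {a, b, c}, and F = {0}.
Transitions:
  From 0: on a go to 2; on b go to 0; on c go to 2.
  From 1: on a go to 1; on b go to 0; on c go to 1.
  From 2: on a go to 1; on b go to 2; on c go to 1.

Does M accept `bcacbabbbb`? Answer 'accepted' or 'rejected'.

0 --b--> 0
0 --c--> 2
2 --a--> 1
1 --c--> 1
1 --b--> 0
0 --a--> 2
2 --b--> 2
2 --b--> 2
2 --b--> 2
2 --b--> 2
End in state 2, which is not an accepting state.

rejected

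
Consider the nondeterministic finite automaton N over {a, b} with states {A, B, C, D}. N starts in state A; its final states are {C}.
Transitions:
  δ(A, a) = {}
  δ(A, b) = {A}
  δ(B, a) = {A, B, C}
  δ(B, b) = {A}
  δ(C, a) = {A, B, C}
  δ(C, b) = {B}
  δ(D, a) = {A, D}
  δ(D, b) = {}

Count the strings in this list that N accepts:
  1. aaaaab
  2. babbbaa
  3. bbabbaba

aaaaab: rejected
babbbaa: rejected
bbabbaba: rejected

0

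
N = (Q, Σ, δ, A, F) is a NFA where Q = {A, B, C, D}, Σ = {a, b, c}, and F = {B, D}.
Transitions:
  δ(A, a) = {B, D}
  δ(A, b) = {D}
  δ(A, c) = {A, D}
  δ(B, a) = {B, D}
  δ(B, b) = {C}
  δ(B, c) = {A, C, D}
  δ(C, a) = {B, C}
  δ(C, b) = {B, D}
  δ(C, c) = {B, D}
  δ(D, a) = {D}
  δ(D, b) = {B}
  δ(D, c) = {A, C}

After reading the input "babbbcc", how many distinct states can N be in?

Start: {A}
read b: {D}
read a: {D}
read b: {B}
read b: {C}
read b: {B, D}
read c: {A, C, D}
read c: {A, B, C, D}
Final reachable set {A, B, C, D} has 4 states.

4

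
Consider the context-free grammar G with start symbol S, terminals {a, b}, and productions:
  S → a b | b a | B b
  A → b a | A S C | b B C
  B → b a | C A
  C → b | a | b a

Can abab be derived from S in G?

yes

S ⇒ Bb ⇒ CAb ⇒ aAb ⇒ abab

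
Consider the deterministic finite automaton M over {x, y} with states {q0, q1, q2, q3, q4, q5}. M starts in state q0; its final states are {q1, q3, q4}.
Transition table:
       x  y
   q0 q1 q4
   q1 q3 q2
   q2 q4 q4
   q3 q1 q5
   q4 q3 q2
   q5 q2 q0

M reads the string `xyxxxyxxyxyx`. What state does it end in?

q3

q0 --x--> q1
q1 --y--> q2
q2 --x--> q4
q4 --x--> q3
q3 --x--> q1
q1 --y--> q2
q2 --x--> q4
q4 --x--> q3
q3 --y--> q5
q5 --x--> q2
q2 --y--> q4
q4 --x--> q3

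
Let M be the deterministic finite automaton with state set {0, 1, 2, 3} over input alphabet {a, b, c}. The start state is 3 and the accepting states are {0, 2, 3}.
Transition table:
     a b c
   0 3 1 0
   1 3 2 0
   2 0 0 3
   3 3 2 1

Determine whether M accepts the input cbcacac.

3 --c--> 1
1 --b--> 2
2 --c--> 3
3 --a--> 3
3 --c--> 1
1 --a--> 3
3 --c--> 1
End in state 1, which is not an accepting state.

rejected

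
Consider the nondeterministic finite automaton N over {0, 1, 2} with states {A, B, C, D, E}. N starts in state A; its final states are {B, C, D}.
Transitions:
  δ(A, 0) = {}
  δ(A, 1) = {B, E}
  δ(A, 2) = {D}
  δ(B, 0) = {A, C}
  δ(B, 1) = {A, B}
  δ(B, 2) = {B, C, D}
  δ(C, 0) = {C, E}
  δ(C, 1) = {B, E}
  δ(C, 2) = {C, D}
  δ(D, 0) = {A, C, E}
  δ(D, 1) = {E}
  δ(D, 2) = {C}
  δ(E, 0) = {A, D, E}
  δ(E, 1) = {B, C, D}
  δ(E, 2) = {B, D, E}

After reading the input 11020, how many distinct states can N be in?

Start: {A}
read 1: {B, E}
read 1: {A, B, C, D}
read 0: {A, C, E}
read 2: {B, C, D, E}
read 0: {A, C, D, E}
Final reachable set {A, C, D, E} has 4 states.

4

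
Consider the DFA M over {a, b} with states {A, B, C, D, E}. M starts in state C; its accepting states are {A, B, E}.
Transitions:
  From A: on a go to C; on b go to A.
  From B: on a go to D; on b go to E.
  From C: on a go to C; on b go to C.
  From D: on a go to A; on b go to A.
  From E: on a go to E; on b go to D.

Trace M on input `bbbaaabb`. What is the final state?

C

C --b--> C
C --b--> C
C --b--> C
C --a--> C
C --a--> C
C --a--> C
C --b--> C
C --b--> C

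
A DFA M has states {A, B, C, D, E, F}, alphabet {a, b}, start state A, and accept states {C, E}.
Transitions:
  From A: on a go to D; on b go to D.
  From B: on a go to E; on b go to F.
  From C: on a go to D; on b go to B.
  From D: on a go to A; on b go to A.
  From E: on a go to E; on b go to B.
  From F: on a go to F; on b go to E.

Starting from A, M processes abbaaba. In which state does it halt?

A --a--> D
D --b--> A
A --b--> D
D --a--> A
A --a--> D
D --b--> A
A --a--> D

D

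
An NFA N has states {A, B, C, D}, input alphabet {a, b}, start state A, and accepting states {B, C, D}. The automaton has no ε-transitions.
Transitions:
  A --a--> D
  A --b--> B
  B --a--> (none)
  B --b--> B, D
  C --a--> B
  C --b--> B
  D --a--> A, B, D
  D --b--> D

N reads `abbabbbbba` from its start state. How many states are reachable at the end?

3

Start: {A}
read a: {D}
read b: {D}
read b: {D}
read a: {A, B, D}
read b: {B, D}
read b: {B, D}
read b: {B, D}
read b: {B, D}
read b: {B, D}
read a: {A, B, D}
Final reachable set {A, B, D} has 3 states.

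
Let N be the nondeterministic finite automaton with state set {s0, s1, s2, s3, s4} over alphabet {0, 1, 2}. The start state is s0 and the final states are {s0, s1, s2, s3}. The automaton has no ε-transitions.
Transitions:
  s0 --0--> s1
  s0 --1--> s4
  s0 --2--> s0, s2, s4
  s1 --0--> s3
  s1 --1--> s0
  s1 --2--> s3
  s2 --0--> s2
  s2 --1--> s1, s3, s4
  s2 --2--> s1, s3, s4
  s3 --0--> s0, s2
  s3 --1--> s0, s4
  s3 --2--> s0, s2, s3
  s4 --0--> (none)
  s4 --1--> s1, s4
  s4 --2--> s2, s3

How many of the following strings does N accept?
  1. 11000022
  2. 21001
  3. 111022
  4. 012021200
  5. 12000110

5

11000022: accepted
21001: accepted
111022: accepted
012021200: accepted
12000110: accepted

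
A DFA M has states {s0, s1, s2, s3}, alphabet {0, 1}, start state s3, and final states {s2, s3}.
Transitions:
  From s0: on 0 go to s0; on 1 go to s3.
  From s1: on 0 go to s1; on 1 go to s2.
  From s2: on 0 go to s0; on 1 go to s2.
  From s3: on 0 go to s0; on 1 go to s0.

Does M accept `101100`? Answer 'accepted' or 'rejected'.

rejected

s3 --1--> s0
s0 --0--> s0
s0 --1--> s3
s3 --1--> s0
s0 --0--> s0
s0 --0--> s0
End in state s0, which is not an accepting state.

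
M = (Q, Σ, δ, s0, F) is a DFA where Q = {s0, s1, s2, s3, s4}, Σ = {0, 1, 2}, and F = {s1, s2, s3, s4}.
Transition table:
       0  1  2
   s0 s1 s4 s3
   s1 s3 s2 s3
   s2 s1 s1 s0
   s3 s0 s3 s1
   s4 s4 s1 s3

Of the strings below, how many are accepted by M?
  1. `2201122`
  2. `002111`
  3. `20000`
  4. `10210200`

`2201122`: accepted
`002111`: accepted
`20000`: rejected
`10210200`: accepted

3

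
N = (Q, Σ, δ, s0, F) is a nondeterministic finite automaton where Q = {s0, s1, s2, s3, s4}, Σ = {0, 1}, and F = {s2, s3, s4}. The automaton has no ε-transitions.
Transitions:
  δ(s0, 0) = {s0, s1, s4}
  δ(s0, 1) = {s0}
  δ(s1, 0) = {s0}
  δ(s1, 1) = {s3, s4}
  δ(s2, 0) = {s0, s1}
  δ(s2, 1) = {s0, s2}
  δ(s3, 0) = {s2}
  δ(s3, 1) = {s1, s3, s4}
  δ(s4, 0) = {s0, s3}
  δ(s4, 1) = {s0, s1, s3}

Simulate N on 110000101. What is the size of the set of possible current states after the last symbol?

5

Start: {s0}
read 1: {s0}
read 1: {s0}
read 0: {s0, s1, s4}
read 0: {s0, s1, s3, s4}
read 0: {s0, s1, s2, s3, s4}
read 0: {s0, s1, s2, s3, s4}
read 1: {s0, s1, s2, s3, s4}
read 0: {s0, s1, s2, s3, s4}
read 1: {s0, s1, s2, s3, s4}
Final reachable set {s0, s1, s2, s3, s4} has 5 states.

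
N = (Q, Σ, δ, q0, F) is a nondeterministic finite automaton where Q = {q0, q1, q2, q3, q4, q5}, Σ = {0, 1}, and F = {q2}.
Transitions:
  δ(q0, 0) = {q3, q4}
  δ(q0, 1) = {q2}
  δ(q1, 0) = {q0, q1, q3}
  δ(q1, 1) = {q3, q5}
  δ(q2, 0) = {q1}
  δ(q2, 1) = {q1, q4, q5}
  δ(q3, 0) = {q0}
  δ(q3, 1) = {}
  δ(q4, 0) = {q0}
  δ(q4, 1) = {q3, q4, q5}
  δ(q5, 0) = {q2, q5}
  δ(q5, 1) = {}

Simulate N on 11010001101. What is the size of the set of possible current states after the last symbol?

Start: {q0}
read 1: {q2}
read 1: {q1, q4, q5}
read 0: {q0, q1, q2, q3, q5}
read 1: {q1, q2, q3, q4, q5}
read 0: {q0, q1, q2, q3, q5}
read 0: {q0, q1, q2, q3, q4, q5}
read 0: {q0, q1, q2, q3, q4, q5}
read 1: {q1, q2, q3, q4, q5}
read 1: {q1, q3, q4, q5}
read 0: {q0, q1, q2, q3, q5}
read 1: {q1, q2, q3, q4, q5}
Final reachable set {q1, q2, q3, q4, q5} has 5 states.

5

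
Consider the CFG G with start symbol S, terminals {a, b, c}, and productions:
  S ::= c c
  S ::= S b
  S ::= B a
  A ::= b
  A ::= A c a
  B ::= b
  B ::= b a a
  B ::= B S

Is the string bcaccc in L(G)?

no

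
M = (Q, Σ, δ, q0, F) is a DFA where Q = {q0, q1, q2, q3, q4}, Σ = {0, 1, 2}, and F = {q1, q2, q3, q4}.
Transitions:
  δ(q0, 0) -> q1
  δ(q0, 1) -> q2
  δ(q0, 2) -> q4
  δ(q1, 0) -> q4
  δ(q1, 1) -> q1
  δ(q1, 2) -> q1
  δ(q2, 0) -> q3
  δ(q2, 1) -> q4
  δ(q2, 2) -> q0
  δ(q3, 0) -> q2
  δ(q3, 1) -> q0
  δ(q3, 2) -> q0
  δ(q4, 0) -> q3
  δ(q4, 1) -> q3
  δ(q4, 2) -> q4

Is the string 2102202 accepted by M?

q0 --2--> q4
q4 --1--> q3
q3 --0--> q2
q2 --2--> q0
q0 --2--> q4
q4 --0--> q3
q3 --2--> q0
End in state q0, which is not an accepting state.

rejected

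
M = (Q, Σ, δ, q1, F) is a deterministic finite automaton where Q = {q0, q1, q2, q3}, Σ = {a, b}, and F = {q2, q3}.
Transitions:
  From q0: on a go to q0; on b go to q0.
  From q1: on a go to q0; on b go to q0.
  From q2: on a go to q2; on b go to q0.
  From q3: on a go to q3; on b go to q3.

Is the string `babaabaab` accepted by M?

rejected

q1 --b--> q0
q0 --a--> q0
q0 --b--> q0
q0 --a--> q0
q0 --a--> q0
q0 --b--> q0
q0 --a--> q0
q0 --a--> q0
q0 --b--> q0
End in state q0, which is not an accepting state.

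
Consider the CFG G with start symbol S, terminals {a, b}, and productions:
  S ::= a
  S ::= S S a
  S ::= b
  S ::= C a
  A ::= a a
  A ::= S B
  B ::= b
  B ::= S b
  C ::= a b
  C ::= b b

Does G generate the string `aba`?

yes

S ⇒ Ca ⇒ aba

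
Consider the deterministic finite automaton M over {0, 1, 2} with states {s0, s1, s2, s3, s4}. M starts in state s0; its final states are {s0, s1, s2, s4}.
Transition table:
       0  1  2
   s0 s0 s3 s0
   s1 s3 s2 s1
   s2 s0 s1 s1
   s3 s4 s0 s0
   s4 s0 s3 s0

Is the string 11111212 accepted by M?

accepted

s0 --1--> s3
s3 --1--> s0
s0 --1--> s3
s3 --1--> s0
s0 --1--> s3
s3 --2--> s0
s0 --1--> s3
s3 --2--> s0
End in state s0, which is an accepting state.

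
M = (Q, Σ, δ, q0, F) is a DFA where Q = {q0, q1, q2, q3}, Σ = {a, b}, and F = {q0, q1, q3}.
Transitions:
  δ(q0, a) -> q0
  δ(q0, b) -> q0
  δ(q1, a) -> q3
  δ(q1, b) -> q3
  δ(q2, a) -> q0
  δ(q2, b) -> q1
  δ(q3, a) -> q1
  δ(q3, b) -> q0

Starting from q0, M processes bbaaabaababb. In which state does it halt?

q0

q0 --b--> q0
q0 --b--> q0
q0 --a--> q0
q0 --a--> q0
q0 --a--> q0
q0 --b--> q0
q0 --a--> q0
q0 --a--> q0
q0 --b--> q0
q0 --a--> q0
q0 --b--> q0
q0 --b--> q0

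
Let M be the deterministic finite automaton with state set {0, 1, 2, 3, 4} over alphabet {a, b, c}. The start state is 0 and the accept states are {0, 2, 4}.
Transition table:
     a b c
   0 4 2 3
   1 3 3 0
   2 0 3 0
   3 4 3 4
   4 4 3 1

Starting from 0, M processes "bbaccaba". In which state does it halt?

4

0 --b--> 2
2 --b--> 3
3 --a--> 4
4 --c--> 1
1 --c--> 0
0 --a--> 4
4 --b--> 3
3 --a--> 4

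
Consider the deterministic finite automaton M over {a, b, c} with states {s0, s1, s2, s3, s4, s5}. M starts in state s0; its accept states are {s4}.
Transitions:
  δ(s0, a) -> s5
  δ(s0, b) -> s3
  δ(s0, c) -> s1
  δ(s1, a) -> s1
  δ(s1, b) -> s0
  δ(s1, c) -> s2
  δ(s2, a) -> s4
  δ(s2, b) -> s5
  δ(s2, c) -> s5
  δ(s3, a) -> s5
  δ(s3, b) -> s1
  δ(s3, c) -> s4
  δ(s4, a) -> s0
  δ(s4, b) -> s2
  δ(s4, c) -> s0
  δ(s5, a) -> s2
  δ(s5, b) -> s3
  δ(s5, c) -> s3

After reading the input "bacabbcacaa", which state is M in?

s0 --b--> s3
s3 --a--> s5
s5 --c--> s3
s3 --a--> s5
s5 --b--> s3
s3 --b--> s1
s1 --c--> s2
s2 --a--> s4
s4 --c--> s0
s0 --a--> s5
s5 --a--> s2

s2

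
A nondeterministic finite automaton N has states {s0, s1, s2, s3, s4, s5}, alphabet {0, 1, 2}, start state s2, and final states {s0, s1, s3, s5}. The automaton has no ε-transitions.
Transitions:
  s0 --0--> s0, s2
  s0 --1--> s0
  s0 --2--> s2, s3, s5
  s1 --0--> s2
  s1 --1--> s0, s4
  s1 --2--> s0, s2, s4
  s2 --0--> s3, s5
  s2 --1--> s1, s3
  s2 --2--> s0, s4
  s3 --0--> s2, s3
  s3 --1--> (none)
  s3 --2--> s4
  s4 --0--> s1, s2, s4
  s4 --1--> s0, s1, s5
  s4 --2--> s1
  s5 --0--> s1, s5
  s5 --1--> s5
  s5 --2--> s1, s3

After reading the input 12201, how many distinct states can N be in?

5

Start: {s2}
read 1: {s1, s3}
read 2: {s0, s2, s4}
read 2: {s0, s1, s2, s3, s4, s5}
read 0: {s0, s1, s2, s3, s4, s5}
read 1: {s0, s1, s3, s4, s5}
Final reachable set {s0, s1, s3, s4, s5} has 5 states.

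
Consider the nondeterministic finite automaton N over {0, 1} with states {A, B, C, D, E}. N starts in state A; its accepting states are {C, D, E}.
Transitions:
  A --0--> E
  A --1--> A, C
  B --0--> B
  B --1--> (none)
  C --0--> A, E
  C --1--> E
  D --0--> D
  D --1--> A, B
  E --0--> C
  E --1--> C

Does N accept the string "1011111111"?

accepted

Start: {A}
read 1: {A, C}
read 0: {A, E}
read 1: {A, C}
read 1: {A, C, E}
read 1: {A, C, E}
read 1: {A, C, E}
read 1: {A, C, E}
read 1: {A, C, E}
read 1: {A, C, E}
read 1: {A, C, E}
Reachable ∩ accepting = {C, E} — nonempty.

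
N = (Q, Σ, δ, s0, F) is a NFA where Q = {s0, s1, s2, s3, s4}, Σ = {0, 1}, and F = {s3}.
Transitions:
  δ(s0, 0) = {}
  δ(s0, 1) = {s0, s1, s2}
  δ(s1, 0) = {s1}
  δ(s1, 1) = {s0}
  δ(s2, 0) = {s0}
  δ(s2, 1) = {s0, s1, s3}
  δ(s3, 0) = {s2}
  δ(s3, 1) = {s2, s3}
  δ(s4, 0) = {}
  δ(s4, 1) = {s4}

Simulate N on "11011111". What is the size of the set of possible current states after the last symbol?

Start: {s0}
read 1: {s0, s1, s2}
read 1: {s0, s1, s2, s3}
read 0: {s0, s1, s2}
read 1: {s0, s1, s2, s3}
read 1: {s0, s1, s2, s3}
read 1: {s0, s1, s2, s3}
read 1: {s0, s1, s2, s3}
read 1: {s0, s1, s2, s3}
Final reachable set {s0, s1, s2, s3} has 4 states.

4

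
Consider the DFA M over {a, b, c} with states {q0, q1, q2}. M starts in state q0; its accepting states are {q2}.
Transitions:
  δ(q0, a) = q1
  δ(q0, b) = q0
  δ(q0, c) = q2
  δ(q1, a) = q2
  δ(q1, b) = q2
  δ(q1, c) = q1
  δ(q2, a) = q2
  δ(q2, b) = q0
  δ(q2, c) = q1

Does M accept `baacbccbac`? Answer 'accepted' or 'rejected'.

rejected

q0 --b--> q0
q0 --a--> q1
q1 --a--> q2
q2 --c--> q1
q1 --b--> q2
q2 --c--> q1
q1 --c--> q1
q1 --b--> q2
q2 --a--> q2
q2 --c--> q1
End in state q1, which is not an accepting state.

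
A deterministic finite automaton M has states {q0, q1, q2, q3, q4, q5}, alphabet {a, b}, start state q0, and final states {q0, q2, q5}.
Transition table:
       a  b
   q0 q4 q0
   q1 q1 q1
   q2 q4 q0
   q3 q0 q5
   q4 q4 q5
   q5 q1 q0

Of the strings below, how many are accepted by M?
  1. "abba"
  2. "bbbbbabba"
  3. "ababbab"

"abba": rejected
"bbbbbabba": rejected
"ababbab": rejected

0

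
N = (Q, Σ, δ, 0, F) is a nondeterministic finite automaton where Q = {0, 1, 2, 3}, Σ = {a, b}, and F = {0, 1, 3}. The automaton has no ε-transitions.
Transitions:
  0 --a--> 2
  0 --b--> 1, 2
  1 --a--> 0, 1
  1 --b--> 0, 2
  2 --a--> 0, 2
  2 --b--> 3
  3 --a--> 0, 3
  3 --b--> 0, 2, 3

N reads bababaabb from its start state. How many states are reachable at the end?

4

Start: {0}
read b: {1, 2}
read a: {0, 1, 2}
read b: {0, 1, 2, 3}
read a: {0, 1, 2, 3}
read b: {0, 1, 2, 3}
read a: {0, 1, 2, 3}
read a: {0, 1, 2, 3}
read b: {0, 1, 2, 3}
read b: {0, 1, 2, 3}
Final reachable set {0, 1, 2, 3} has 4 states.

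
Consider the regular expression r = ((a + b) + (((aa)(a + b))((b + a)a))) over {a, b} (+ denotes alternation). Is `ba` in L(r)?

Neither (a+b) nor (((aa)(a+b))((b+a)a)) matches ba.

no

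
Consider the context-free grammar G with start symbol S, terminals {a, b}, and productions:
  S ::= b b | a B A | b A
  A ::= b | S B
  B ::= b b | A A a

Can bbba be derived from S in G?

no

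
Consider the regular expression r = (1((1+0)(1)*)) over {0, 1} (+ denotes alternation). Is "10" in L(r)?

Split as 1·0: 1 matches 1 and ((1+0)(1)*) matches 0.

yes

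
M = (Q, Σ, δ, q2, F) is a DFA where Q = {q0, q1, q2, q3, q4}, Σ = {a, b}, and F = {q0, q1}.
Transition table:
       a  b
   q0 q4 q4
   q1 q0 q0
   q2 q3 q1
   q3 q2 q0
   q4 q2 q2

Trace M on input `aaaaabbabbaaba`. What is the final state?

q0

q2 --a--> q3
q3 --a--> q2
q2 --a--> q3
q3 --a--> q2
q2 --a--> q3
q3 --b--> q0
q0 --b--> q4
q4 --a--> q2
q2 --b--> q1
q1 --b--> q0
q0 --a--> q4
q4 --a--> q2
q2 --b--> q1
q1 --a--> q0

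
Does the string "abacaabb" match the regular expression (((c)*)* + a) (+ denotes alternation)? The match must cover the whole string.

no

Neither ((c)*)* nor a matches abacaabb.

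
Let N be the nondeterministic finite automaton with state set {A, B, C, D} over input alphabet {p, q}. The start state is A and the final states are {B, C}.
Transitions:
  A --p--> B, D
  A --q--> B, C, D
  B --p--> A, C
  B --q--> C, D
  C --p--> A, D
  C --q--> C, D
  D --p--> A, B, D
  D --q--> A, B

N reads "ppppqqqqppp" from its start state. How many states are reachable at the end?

Start: {A}
read p: {B, D}
read p: {A, B, C, D}
read p: {A, B, C, D}
read p: {A, B, C, D}
read q: {A, B, C, D}
read q: {A, B, C, D}
read q: {A, B, C, D}
read q: {A, B, C, D}
read p: {A, B, C, D}
read p: {A, B, C, D}
read p: {A, B, C, D}
Final reachable set {A, B, C, D} has 4 states.

4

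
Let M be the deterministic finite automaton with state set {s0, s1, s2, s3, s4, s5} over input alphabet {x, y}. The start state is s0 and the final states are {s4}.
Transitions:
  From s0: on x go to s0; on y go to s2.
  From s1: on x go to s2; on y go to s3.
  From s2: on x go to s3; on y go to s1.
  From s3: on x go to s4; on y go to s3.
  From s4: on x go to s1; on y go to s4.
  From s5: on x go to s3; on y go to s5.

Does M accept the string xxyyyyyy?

rejected

s0 --x--> s0
s0 --x--> s0
s0 --y--> s2
s2 --y--> s1
s1 --y--> s3
s3 --y--> s3
s3 --y--> s3
s3 --y--> s3
End in state s3, which is not an accepting state.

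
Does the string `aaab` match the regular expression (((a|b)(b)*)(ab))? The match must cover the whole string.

No split of aaab into u·v has ((a|b)(b)*) matching u and (ab) matching v.

no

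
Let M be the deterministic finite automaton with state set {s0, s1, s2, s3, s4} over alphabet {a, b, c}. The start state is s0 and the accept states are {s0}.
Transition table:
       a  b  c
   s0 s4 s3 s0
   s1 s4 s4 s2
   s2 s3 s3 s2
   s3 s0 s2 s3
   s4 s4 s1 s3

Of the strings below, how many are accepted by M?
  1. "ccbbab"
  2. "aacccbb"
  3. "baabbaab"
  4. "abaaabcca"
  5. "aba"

"ccbbab": rejected
"aacccbb": rejected
"baabbaab": rejected
"abaaabcca": rejected
"aba": rejected

0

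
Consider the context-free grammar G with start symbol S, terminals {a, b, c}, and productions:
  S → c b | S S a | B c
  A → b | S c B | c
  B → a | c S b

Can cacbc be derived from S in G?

yes

S ⇒ Bc ⇒ cSbc ⇒ cBcbc ⇒ cacbc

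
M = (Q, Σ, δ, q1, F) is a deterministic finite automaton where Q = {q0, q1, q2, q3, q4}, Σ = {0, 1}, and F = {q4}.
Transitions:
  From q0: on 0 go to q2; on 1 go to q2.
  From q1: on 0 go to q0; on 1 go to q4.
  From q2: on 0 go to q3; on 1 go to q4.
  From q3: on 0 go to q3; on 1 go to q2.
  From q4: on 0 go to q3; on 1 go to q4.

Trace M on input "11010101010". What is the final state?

q3

q1 --1--> q4
q4 --1--> q4
q4 --0--> q3
q3 --1--> q2
q2 --0--> q3
q3 --1--> q2
q2 --0--> q3
q3 --1--> q2
q2 --0--> q3
q3 --1--> q2
q2 --0--> q3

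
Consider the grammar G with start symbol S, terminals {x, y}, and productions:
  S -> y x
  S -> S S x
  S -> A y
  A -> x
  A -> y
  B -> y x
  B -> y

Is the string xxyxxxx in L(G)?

no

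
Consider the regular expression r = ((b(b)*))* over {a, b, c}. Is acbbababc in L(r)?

acbbababc cannot be split into zero or more pieces each matching (b(b)*).

no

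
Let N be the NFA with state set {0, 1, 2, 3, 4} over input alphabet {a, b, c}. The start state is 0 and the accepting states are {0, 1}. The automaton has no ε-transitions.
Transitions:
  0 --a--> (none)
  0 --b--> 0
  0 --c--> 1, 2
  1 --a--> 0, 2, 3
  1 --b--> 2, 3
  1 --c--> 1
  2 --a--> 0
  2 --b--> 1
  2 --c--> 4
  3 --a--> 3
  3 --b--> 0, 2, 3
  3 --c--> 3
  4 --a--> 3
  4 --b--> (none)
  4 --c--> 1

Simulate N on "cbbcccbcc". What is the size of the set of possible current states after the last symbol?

3

Start: {0}
read c: {1, 2}
read b: {1, 2, 3}
read b: {0, 1, 2, 3}
read c: {1, 2, 3, 4}
read c: {1, 3, 4}
read c: {1, 3}
read b: {0, 2, 3}
read c: {1, 2, 3, 4}
read c: {1, 3, 4}
Final reachable set {1, 3, 4} has 3 states.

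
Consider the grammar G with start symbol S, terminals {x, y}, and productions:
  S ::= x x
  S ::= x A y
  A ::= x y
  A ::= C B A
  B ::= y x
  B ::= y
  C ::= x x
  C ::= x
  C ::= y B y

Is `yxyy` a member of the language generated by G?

no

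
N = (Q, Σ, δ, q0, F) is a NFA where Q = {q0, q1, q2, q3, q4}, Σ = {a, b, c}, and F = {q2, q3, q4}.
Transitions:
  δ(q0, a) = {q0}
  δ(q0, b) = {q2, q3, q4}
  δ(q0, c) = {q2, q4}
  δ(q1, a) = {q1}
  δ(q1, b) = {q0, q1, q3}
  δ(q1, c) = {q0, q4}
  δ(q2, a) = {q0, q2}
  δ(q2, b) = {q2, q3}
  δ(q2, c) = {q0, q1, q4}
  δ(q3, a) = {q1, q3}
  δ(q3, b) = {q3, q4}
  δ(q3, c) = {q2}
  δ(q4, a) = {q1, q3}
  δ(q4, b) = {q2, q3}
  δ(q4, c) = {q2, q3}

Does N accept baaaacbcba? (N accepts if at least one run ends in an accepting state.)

accepted

Start: {q0}
read b: {q2, q3, q4}
read a: {q0, q1, q2, q3}
read a: {q0, q1, q2, q3}
read a: {q0, q1, q2, q3}
read a: {q0, q1, q2, q3}
read c: {q0, q1, q2, q4}
read b: {q0, q1, q2, q3, q4}
read c: {q0, q1, q2, q3, q4}
read b: {q0, q1, q2, q3, q4}
read a: {q0, q1, q2, q3}
Reachable ∩ accepting = {q2, q3} — nonempty.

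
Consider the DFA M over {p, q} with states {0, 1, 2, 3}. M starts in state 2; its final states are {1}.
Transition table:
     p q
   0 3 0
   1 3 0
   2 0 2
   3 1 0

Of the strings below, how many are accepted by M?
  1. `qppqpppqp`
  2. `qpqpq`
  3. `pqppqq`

0

`qppqpppqp`: rejected
`qpqpq`: rejected
`pqppqq`: rejected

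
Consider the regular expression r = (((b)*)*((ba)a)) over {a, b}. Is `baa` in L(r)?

Split as ε·baa: ((b)*)* matches ε and ((ba)a) matches baa.

yes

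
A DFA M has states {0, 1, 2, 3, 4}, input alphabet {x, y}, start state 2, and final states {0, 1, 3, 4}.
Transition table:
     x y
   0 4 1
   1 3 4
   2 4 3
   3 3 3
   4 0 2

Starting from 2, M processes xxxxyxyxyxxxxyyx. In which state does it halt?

2 --x--> 4
4 --x--> 0
0 --x--> 4
4 --x--> 0
0 --y--> 1
1 --x--> 3
3 --y--> 3
3 --x--> 3
3 --y--> 3
3 --x--> 3
3 --x--> 3
3 --x--> 3
3 --x--> 3
3 --y--> 3
3 --y--> 3
3 --x--> 3

3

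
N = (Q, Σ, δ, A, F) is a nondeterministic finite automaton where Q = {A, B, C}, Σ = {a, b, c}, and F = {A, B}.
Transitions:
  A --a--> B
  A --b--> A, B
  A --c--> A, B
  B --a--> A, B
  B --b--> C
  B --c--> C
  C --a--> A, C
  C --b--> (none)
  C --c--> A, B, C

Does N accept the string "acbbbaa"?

rejected

Start: {A}
read a: {B}
read c: {C}
read b: {}
The reachable set is empty and stays empty for the remaining 4 symbols.
Reachable ∩ accepting = {} — empty.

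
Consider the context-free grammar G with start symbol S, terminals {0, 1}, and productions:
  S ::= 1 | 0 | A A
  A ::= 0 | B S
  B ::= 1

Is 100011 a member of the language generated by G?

no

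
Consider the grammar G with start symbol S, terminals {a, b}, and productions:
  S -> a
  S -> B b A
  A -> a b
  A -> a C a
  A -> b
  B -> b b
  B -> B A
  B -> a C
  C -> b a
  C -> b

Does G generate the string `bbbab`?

yes

S ⇒ BbA ⇒ bbbA ⇒ bbbab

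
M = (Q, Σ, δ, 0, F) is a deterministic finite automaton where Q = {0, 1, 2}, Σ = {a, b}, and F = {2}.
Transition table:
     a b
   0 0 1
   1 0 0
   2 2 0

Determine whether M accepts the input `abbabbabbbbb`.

0 --a--> 0
0 --b--> 1
1 --b--> 0
0 --a--> 0
0 --b--> 1
1 --b--> 0
0 --a--> 0
0 --b--> 1
1 --b--> 0
0 --b--> 1
1 --b--> 0
0 --b--> 1
End in state 1, which is not an accepting state.

rejected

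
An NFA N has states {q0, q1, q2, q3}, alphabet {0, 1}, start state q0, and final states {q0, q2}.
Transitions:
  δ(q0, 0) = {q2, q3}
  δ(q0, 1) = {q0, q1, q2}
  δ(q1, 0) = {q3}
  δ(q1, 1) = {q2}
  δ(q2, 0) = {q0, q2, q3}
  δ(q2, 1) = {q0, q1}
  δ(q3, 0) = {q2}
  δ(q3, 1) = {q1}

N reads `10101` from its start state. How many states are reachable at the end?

Start: {q0}
read 1: {q0, q1, q2}
read 0: {q0, q2, q3}
read 1: {q0, q1, q2}
read 0: {q0, q2, q3}
read 1: {q0, q1, q2}
Final reachable set {q0, q1, q2} has 3 states.

3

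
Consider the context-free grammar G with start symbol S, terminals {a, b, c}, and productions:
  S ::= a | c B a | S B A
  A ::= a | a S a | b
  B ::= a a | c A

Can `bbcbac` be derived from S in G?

no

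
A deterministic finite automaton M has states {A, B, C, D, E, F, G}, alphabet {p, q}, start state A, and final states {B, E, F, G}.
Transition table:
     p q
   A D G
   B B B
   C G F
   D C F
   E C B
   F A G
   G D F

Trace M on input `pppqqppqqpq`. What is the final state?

F

A --p--> D
D --p--> C
C --p--> G
G --q--> F
F --q--> G
G --p--> D
D --p--> C
C --q--> F
F --q--> G
G --p--> D
D --q--> F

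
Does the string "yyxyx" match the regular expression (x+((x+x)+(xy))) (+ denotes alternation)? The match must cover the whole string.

no

Neither x nor ((x+x)+(xy)) matches yyxyx.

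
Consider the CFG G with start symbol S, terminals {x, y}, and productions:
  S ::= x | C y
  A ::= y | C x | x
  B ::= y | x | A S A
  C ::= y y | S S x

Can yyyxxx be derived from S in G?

no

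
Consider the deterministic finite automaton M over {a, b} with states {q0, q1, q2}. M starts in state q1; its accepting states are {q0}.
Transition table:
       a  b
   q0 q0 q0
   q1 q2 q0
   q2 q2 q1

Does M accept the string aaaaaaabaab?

rejected

q1 --a--> q2
q2 --a--> q2
q2 --a--> q2
q2 --a--> q2
q2 --a--> q2
q2 --a--> q2
q2 --a--> q2
q2 --b--> q1
q1 --a--> q2
q2 --a--> q2
q2 --b--> q1
End in state q1, which is not an accepting state.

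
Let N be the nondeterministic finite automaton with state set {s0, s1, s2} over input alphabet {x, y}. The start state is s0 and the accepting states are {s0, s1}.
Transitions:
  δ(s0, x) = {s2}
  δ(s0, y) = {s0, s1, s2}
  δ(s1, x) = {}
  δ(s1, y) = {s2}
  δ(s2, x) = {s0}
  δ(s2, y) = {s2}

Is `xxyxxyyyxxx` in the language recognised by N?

Start: {s0}
read x: {s2}
read x: {s0}
read y: {s0, s1, s2}
read x: {s0, s2}
read x: {s0, s2}
read y: {s0, s1, s2}
read y: {s0, s1, s2}
read y: {s0, s1, s2}
read x: {s0, s2}
read x: {s0, s2}
read x: {s0, s2}
Reachable ∩ accepting = {s0} — nonempty.

accepted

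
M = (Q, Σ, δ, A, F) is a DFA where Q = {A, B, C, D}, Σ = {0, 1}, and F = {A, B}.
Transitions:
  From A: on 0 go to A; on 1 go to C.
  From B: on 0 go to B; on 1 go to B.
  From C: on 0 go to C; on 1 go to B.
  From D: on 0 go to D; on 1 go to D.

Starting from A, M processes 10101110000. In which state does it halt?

B

A --1--> C
C --0--> C
C --1--> B
B --0--> B
B --1--> B
B --1--> B
B --1--> B
B --0--> B
B --0--> B
B --0--> B
B --0--> B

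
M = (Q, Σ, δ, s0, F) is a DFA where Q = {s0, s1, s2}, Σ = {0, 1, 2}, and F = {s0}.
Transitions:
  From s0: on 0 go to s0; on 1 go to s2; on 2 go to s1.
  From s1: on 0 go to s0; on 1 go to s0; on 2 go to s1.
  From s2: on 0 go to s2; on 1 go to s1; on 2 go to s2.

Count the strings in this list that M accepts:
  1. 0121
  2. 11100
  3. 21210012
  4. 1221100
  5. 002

0121: rejected
11100: accepted
21210012: rejected
1221100: accepted
002: rejected

2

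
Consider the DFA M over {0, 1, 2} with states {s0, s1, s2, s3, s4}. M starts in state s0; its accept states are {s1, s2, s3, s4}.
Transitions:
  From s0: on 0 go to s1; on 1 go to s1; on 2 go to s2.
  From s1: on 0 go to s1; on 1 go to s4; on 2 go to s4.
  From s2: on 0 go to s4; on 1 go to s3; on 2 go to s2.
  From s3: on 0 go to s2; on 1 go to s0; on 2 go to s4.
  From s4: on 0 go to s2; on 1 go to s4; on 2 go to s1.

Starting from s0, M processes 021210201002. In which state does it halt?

s0 --0--> s1
s1 --2--> s4
s4 --1--> s4
s4 --2--> s1
s1 --1--> s4
s4 --0--> s2
s2 --2--> s2
s2 --0--> s4
s4 --1--> s4
s4 --0--> s2
s2 --0--> s4
s4 --2--> s1

s1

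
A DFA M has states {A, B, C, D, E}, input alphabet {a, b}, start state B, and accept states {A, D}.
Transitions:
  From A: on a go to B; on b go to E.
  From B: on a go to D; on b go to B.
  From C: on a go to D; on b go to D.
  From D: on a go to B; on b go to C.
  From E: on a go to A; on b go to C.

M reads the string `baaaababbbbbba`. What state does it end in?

B --b--> B
B --a--> D
D --a--> B
B --a--> D
D --a--> B
B --b--> B
B --a--> D
D --b--> C
C --b--> D
D --b--> C
C --b--> D
D --b--> C
C --b--> D
D --a--> B

B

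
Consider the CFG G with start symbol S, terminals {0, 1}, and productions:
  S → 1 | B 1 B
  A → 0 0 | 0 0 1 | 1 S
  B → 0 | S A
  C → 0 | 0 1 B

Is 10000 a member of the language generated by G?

no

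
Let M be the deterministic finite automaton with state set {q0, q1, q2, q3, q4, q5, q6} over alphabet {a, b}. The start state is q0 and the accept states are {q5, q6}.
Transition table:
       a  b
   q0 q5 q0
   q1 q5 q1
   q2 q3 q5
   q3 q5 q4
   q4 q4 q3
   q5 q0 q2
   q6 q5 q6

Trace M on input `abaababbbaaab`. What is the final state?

q3

q0 --a--> q5
q5 --b--> q2
q2 --a--> q3
q3 --a--> q5
q5 --b--> q2
q2 --a--> q3
q3 --b--> q4
q4 --b--> q3
q3 --b--> q4
q4 --a--> q4
q4 --a--> q4
q4 --a--> q4
q4 --b--> q3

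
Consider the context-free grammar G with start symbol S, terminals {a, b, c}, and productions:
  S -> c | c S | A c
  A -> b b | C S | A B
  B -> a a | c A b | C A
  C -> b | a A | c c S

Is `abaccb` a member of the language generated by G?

no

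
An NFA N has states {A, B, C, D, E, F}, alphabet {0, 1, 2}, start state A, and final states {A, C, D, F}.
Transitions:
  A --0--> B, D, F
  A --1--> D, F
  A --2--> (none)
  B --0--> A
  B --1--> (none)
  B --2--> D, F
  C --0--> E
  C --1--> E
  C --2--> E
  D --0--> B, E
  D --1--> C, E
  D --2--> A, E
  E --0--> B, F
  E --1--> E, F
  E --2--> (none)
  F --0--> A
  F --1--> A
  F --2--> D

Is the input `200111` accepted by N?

Start: {A}
read 2: {}
The reachable set is empty and stays empty for the remaining 5 symbols.
Reachable ∩ accepting = {} — empty.

rejected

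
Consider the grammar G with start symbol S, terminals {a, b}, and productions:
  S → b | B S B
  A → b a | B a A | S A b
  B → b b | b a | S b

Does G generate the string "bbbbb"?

S ⇒ BSB ⇒ bbSB ⇒ bbbB ⇒ bbbbb

yes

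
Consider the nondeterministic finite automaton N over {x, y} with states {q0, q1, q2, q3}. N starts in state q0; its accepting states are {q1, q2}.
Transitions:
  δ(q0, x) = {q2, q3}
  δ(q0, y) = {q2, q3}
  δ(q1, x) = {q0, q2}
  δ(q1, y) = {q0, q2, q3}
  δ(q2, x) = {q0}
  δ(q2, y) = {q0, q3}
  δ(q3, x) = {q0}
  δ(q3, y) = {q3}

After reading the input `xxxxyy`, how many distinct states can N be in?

Start: {q0}
read x: {q2, q3}
read x: {q0}
read x: {q2, q3}
read x: {q0}
read y: {q2, q3}
read y: {q0, q3}
Final reachable set {q0, q3} has 2 states.

2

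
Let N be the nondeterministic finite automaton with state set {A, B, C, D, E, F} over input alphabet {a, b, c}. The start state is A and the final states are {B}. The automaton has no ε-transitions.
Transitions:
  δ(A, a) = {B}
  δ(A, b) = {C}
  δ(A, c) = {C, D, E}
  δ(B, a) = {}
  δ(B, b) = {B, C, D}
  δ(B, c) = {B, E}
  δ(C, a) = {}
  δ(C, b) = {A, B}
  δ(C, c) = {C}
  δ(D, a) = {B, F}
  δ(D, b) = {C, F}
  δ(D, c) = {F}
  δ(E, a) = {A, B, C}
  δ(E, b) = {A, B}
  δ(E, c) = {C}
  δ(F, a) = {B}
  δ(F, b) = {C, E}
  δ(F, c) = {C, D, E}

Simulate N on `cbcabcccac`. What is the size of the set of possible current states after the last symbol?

4

Start: {A}
read c: {C, D, E}
read b: {A, B, C, F}
read c: {B, C, D, E}
read a: {A, B, C, F}
read b: {A, B, C, D, E}
read c: {B, C, D, E, F}
read c: {B, C, D, E, F}
read c: {B, C, D, E, F}
read a: {A, B, C, F}
read c: {B, C, D, E}
Final reachable set {B, C, D, E} has 4 states.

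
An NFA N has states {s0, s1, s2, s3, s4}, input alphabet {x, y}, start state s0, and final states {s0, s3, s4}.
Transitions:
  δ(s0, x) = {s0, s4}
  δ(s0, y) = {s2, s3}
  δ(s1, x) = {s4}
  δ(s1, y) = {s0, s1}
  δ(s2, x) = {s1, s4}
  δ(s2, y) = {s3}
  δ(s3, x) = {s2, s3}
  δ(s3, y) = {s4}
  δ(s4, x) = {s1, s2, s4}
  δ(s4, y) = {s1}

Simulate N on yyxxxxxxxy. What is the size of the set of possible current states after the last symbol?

4

Start: {s0}
read y: {s2, s3}
read y: {s3, s4}
read x: {s1, s2, s3, s4}
read x: {s1, s2, s3, s4}
read x: {s1, s2, s3, s4}
read x: {s1, s2, s3, s4}
read x: {s1, s2, s3, s4}
read x: {s1, s2, s3, s4}
read x: {s1, s2, s3, s4}
read y: {s0, s1, s3, s4}
Final reachable set {s0, s1, s3, s4} has 4 states.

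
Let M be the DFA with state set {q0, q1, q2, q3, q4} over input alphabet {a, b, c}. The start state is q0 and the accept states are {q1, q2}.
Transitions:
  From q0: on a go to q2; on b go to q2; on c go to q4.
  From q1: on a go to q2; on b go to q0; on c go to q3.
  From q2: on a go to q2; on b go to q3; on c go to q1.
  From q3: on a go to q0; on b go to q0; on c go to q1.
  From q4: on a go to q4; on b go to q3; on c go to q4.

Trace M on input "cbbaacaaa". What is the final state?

q2

q0 --c--> q4
q4 --b--> q3
q3 --b--> q0
q0 --a--> q2
q2 --a--> q2
q2 --c--> q1
q1 --a--> q2
q2 --a--> q2
q2 --a--> q2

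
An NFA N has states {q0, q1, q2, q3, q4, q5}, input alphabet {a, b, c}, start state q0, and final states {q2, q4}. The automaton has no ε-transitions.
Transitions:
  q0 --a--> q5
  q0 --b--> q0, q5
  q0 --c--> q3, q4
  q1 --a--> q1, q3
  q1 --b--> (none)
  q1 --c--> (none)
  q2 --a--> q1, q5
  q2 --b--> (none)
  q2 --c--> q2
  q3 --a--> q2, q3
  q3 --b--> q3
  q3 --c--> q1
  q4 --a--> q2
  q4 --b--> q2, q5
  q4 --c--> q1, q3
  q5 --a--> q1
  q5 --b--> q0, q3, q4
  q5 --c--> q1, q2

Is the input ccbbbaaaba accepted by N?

accepted

Start: {q0}
read c: {q3, q4}
read c: {q1, q3}
read b: {q3}
read b: {q3}
read b: {q3}
read a: {q2, q3}
read a: {q1, q2, q3, q5}
read a: {q1, q2, q3, q5}
read b: {q0, q3, q4}
read a: {q2, q3, q5}
Reachable ∩ accepting = {q2} — nonempty.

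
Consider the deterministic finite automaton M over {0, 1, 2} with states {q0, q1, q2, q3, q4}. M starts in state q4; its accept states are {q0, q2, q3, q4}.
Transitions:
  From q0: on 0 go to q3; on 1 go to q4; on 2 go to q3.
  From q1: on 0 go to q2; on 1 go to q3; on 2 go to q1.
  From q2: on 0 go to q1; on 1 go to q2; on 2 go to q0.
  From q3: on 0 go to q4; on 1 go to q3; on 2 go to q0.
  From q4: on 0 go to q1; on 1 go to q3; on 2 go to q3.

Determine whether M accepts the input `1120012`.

q4 --1--> q3
q3 --1--> q3
q3 --2--> q0
q0 --0--> q3
q3 --0--> q4
q4 --1--> q3
q3 --2--> q0
End in state q0, which is an accepting state.

accepted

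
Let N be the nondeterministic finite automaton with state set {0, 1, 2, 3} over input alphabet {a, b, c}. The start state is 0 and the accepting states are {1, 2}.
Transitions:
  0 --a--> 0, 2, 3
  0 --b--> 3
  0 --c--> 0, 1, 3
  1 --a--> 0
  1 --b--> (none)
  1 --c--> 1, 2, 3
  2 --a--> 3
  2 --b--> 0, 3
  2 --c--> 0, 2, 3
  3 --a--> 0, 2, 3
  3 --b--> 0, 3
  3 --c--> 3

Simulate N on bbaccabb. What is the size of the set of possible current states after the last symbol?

2

Start: {0}
read b: {3}
read b: {0, 3}
read a: {0, 2, 3}
read c: {0, 1, 2, 3}
read c: {0, 1, 2, 3}
read a: {0, 2, 3}
read b: {0, 3}
read b: {0, 3}
Final reachable set {0, 3} has 2 states.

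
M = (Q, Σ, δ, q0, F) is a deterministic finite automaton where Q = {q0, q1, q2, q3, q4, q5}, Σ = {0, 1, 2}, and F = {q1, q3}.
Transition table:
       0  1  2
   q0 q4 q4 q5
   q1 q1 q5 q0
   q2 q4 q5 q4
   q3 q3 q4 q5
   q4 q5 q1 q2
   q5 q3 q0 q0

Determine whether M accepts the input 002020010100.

accepted

q0 --0--> q4
q4 --0--> q5
q5 --2--> q0
q0 --0--> q4
q4 --2--> q2
q2 --0--> q4
q4 --0--> q5
q5 --1--> q0
q0 --0--> q4
q4 --1--> q1
q1 --0--> q1
q1 --0--> q1
End in state q1, which is an accepting state.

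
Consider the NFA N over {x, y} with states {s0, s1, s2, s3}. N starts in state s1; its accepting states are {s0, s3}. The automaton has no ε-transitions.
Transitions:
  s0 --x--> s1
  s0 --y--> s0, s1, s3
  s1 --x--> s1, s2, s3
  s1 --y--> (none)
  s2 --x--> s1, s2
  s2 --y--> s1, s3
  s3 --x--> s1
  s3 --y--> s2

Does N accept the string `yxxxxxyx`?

Start: {s1}
read y: {}
The reachable set is empty and stays empty for the remaining 7 symbols.
Reachable ∩ accepting = {} — empty.

rejected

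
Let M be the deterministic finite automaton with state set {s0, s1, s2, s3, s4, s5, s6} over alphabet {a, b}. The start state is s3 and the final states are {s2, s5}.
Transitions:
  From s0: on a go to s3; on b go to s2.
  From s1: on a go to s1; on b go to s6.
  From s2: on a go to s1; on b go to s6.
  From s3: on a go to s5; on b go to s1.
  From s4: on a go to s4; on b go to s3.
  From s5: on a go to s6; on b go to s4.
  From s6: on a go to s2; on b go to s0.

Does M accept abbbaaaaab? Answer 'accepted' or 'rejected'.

s3 --a--> s5
s5 --b--> s4
s4 --b--> s3
s3 --b--> s1
s1 --a--> s1
s1 --a--> s1
s1 --a--> s1
s1 --a--> s1
s1 --a--> s1
s1 --b--> s6
End in state s6, which is not an accepting state.

rejected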